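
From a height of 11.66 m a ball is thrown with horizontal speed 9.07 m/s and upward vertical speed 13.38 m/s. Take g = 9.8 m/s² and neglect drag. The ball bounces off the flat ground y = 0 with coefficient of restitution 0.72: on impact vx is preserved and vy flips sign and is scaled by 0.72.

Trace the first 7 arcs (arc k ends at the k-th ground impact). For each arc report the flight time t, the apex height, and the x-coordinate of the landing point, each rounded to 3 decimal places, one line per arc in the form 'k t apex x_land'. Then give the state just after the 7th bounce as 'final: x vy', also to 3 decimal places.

1 3.425 20.794 31.068
2 2.966 10.780 57.973
3 2.136 5.588 77.345
4 1.538 2.897 91.293
5 1.107 1.502 101.335
6 0.797 0.779 108.566
7 0.574 0.404 113.772
final: 113.772 2.025

Arc 1: start y=11.660, vy=13.380 → t=3.425, apex=20.794, x_land=31.068, impact vy=-20.188
  bounce: vy ← 0.72·20.188 = 14.535
Arc 2: start y=0.000, vy=14.535 → t=2.966, apex=10.780, x_land=57.973, impact vy=-14.535
  bounce: vy ← 0.72·14.535 = 10.466
Arc 3: start y=0.000, vy=10.466 → t=2.136, apex=5.588, x_land=77.345, impact vy=-10.466
  bounce: vy ← 0.72·10.466 = 7.535
Arc 4: start y=0.000, vy=7.535 → t=1.538, apex=2.897, x_land=91.293, impact vy=-7.535
  bounce: vy ← 0.72·7.535 = 5.425
Arc 5: start y=0.000, vy=5.425 → t=1.107, apex=1.502, x_land=101.335, impact vy=-5.425
  bounce: vy ← 0.72·5.425 = 3.906
Arc 6: start y=0.000, vy=3.906 → t=0.797, apex=0.779, x_land=108.566, impact vy=-3.906
  bounce: vy ← 0.72·3.906 = 2.812
Arc 7: start y=0.000, vy=2.812 → t=0.574, apex=0.404, x_land=113.772, impact vy=-2.812
  bounce: vy ← 0.72·2.812 = 2.025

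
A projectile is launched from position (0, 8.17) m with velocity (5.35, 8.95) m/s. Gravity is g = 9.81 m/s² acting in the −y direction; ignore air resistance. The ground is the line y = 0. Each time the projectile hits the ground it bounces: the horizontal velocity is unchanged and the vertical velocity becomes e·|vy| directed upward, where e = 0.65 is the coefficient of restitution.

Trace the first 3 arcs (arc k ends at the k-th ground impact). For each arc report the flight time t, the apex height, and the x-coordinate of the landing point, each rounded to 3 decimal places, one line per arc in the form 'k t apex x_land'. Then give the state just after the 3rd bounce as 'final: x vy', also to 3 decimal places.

Arc 1: start y=8.170, vy=8.950 → t=2.493, apex=12.253, x_land=13.337, impact vy=-15.505
  bounce: vy ← 0.65·15.505 = 10.078
Arc 2: start y=0.000, vy=10.078 → t=2.055, apex=5.177, x_land=24.329, impact vy=-10.078
  bounce: vy ← 0.65·10.078 = 6.551
Arc 3: start y=0.000, vy=6.551 → t=1.336, apex=2.187, x_land=31.474, impact vy=-6.551
  bounce: vy ← 0.65·6.551 = 4.258

1 2.493 12.253 13.337
2 2.055 5.177 24.329
3 1.336 2.187 31.474
final: 31.474 4.258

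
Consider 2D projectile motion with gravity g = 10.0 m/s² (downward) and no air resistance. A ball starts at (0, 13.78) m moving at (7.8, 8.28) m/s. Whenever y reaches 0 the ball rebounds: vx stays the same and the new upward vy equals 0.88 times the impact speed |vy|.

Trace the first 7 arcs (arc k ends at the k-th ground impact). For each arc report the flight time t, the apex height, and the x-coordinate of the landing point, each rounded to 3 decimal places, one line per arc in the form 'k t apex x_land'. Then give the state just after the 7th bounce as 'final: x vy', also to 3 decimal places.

Arc 1: start y=13.780, vy=8.280 → t=2.683, apex=17.208, x_land=20.929, impact vy=-18.552
  bounce: vy ← 0.88·18.552 = 16.325
Arc 2: start y=0.000, vy=16.325 → t=3.265, apex=13.326, x_land=46.396, impact vy=-16.325
  bounce: vy ← 0.88·16.325 = 14.366
Arc 3: start y=0.000, vy=14.366 → t=2.873, apex=10.320, x_land=68.807, impact vy=-14.366
  bounce: vy ← 0.88·14.366 = 12.642
Arc 4: start y=0.000, vy=12.642 → t=2.528, apex=7.991, x_land=88.530, impact vy=-12.642
  bounce: vy ← 0.88·12.642 = 11.125
Arc 5: start y=0.000, vy=11.125 → t=2.225, apex=6.189, x_land=105.885, impact vy=-11.125
  bounce: vy ← 0.88·11.125 = 9.790
Arc 6: start y=0.000, vy=9.790 → t=1.958, apex=4.792, x_land=121.158, impact vy=-9.790
  bounce: vy ← 0.88·9.790 = 8.615
Arc 7: start y=0.000, vy=8.615 → t=1.723, apex=3.711, x_land=134.598, impact vy=-8.615
  bounce: vy ← 0.88·8.615 = 7.582

1 2.683 17.208 20.929
2 3.265 13.326 46.396
3 2.873 10.320 68.807
4 2.528 7.991 88.530
5 2.225 6.189 105.885
6 1.958 4.792 121.158
7 1.723 3.711 134.598
final: 134.598 7.582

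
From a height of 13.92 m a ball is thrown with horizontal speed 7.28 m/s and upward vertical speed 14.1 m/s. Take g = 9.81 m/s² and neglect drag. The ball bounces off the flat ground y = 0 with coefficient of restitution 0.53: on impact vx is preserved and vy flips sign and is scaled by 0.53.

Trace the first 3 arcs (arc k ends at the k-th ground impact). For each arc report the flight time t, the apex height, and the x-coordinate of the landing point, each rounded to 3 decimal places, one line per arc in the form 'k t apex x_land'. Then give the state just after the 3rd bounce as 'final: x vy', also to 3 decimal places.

1 3.652 24.053 26.585
2 2.347 6.756 43.673
3 1.244 1.898 52.730
final: 52.730 3.234

Arc 1: start y=13.920, vy=14.100 → t=3.652, apex=24.053, x_land=26.585, impact vy=-21.724
  bounce: vy ← 0.53·21.724 = 11.514
Arc 2: start y=0.000, vy=11.514 → t=2.347, apex=6.756, x_land=43.673, impact vy=-11.514
  bounce: vy ← 0.53·11.514 = 6.102
Arc 3: start y=0.000, vy=6.102 → t=1.244, apex=1.898, x_land=52.730, impact vy=-6.102
  bounce: vy ← 0.53·6.102 = 3.234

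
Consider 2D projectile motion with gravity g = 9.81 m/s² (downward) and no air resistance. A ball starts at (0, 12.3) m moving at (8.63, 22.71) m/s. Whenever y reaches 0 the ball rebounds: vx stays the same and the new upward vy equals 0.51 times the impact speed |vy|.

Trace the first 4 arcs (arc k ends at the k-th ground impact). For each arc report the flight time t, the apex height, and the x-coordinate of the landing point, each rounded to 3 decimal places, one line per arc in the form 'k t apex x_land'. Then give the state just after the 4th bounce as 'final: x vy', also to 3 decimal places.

1 5.120 38.587 44.184
2 2.861 10.036 68.873
3 1.459 2.610 81.465
4 0.744 0.679 87.886
final: 87.886 1.861

Arc 1: start y=12.300, vy=22.710 → t=5.120, apex=38.587, x_land=44.184, impact vy=-27.515
  bounce: vy ← 0.51·27.515 = 14.033
Arc 2: start y=0.000, vy=14.033 → t=2.861, apex=10.036, x_land=68.873, impact vy=-14.033
  bounce: vy ← 0.51·14.033 = 7.157
Arc 3: start y=0.000, vy=7.157 → t=1.459, apex=2.610, x_land=81.465, impact vy=-7.157
  bounce: vy ← 0.51·7.157 = 3.650
Arc 4: start y=0.000, vy=3.650 → t=0.744, apex=0.679, x_land=87.886, impact vy=-3.650
  bounce: vy ← 0.51·3.650 = 1.861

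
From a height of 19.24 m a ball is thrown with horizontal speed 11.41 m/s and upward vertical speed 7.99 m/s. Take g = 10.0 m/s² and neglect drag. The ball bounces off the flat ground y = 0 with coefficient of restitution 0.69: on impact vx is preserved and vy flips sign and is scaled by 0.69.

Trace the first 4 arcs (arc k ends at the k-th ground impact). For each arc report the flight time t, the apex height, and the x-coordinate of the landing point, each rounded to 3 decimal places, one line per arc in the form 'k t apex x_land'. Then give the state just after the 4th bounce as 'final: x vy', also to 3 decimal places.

1 2.917 22.432 33.284
2 2.923 10.680 66.636
3 2.017 5.085 89.648
4 1.392 2.421 105.527
final: 105.527 4.801

Arc 1: start y=19.240, vy=7.990 → t=2.917, apex=22.432, x_land=33.284, impact vy=-21.181
  bounce: vy ← 0.69·21.181 = 14.615
Arc 2: start y=0.000, vy=14.615 → t=2.923, apex=10.680, x_land=66.636, impact vy=-14.615
  bounce: vy ← 0.69·14.615 = 10.084
Arc 3: start y=0.000, vy=10.084 → t=2.017, apex=5.085, x_land=89.648, impact vy=-10.084
  bounce: vy ← 0.69·10.084 = 6.958
Arc 4: start y=0.000, vy=6.958 → t=1.392, apex=2.421, x_land=105.527, impact vy=-6.958
  bounce: vy ← 0.69·6.958 = 4.801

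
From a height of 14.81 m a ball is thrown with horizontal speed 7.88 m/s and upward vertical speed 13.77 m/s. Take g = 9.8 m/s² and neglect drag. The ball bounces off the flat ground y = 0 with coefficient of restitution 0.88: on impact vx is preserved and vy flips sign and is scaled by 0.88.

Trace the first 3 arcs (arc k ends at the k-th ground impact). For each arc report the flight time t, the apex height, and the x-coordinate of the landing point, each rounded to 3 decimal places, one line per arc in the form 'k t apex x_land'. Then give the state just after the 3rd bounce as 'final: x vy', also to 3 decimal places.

1 3.640 24.484 28.687
2 3.934 18.961 59.688
3 3.462 14.683 86.970
final: 86.970 14.929

Arc 1: start y=14.810, vy=13.770 → t=3.640, apex=24.484, x_land=28.687, impact vy=-21.906
  bounce: vy ← 0.88·21.906 = 19.278
Arc 2: start y=0.000, vy=19.278 → t=3.934, apex=18.961, x_land=59.688, impact vy=-19.278
  bounce: vy ← 0.88·19.278 = 16.964
Arc 3: start y=0.000, vy=16.964 → t=3.462, apex=14.683, x_land=86.970, impact vy=-16.964
  bounce: vy ← 0.88·16.964 = 14.929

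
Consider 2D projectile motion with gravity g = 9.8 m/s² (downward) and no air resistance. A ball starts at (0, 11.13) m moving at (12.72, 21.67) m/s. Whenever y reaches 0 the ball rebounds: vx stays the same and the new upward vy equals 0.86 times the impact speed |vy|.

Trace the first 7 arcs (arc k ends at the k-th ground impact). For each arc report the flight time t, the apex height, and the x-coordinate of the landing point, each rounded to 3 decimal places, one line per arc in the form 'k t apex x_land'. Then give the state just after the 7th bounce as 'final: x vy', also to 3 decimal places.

Arc 1: start y=11.130, vy=21.670 → t=4.887, apex=35.089, x_land=62.165, impact vy=-26.225
  bounce: vy ← 0.86·26.225 = 22.553
Arc 2: start y=0.000, vy=22.553 → t=4.603, apex=25.952, x_land=120.712, impact vy=-22.553
  bounce: vy ← 0.86·22.553 = 19.396
Arc 3: start y=0.000, vy=19.396 → t=3.958, apex=19.194, x_land=171.062, impact vy=-19.396
  bounce: vy ← 0.86·19.396 = 16.680
Arc 4: start y=0.000, vy=16.680 → t=3.404, apex=14.196, x_land=214.363, impact vy=-16.680
  bounce: vy ← 0.86·16.680 = 14.345
Arc 5: start y=0.000, vy=14.345 → t=2.928, apex=10.499, x_land=251.602, impact vy=-14.345
  bounce: vy ← 0.86·14.345 = 12.337
Arc 6: start y=0.000, vy=12.337 → t=2.518, apex=7.765, x_land=283.627, impact vy=-12.337
  bounce: vy ← 0.86·12.337 = 10.610
Arc 7: start y=0.000, vy=10.610 → t=2.165, apex=5.743, x_land=311.169, impact vy=-10.610
  bounce: vy ← 0.86·10.610 = 9.124

1 4.887 35.089 62.165
2 4.603 25.952 120.712
3 3.958 19.194 171.062
4 3.404 14.196 214.363
5 2.928 10.499 251.602
6 2.518 7.765 283.627
7 2.165 5.743 311.169
final: 311.169 9.124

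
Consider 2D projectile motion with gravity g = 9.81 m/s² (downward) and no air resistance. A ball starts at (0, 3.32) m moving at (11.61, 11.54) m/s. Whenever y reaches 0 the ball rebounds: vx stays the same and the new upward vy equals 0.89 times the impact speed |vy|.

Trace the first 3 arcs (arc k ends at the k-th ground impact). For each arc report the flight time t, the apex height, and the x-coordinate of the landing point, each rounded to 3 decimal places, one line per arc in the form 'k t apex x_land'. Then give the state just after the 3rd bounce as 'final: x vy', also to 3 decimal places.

1 2.612 10.108 30.324
2 2.555 8.006 59.989
3 2.274 6.342 86.392
final: 86.392 9.928

Arc 1: start y=3.320, vy=11.540 → t=2.612, apex=10.108, x_land=30.324, impact vy=-14.082
  bounce: vy ← 0.89·14.082 = 12.533
Arc 2: start y=0.000, vy=12.533 → t=2.555, apex=8.006, x_land=59.989, impact vy=-12.533
  bounce: vy ← 0.89·12.533 = 11.155
Arc 3: start y=0.000, vy=11.155 → t=2.274, apex=6.342, x_land=86.392, impact vy=-11.155
  bounce: vy ← 0.89·11.155 = 9.928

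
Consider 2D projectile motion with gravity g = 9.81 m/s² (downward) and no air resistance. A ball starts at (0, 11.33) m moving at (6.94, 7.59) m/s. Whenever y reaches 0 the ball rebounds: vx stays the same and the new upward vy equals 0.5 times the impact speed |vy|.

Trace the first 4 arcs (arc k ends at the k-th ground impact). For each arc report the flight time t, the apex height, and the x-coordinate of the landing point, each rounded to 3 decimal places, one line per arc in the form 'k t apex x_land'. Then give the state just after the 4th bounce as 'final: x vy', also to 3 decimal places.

1 2.479 14.266 17.205
2 1.705 3.567 29.041
3 0.853 0.892 34.959
4 0.426 0.223 37.918
final: 37.918 1.046

Arc 1: start y=11.330, vy=7.590 → t=2.479, apex=14.266, x_land=17.205, impact vy=-16.730
  bounce: vy ← 0.5·16.730 = 8.365
Arc 2: start y=0.000, vy=8.365 → t=1.705, apex=3.567, x_land=29.041, impact vy=-8.365
  bounce: vy ← 0.5·8.365 = 4.183
Arc 3: start y=0.000, vy=4.183 → t=0.853, apex=0.892, x_land=34.959, impact vy=-4.183
  bounce: vy ← 0.5·4.183 = 2.091
Arc 4: start y=0.000, vy=2.091 → t=0.426, apex=0.223, x_land=37.918, impact vy=-2.091
  bounce: vy ← 0.5·2.091 = 1.046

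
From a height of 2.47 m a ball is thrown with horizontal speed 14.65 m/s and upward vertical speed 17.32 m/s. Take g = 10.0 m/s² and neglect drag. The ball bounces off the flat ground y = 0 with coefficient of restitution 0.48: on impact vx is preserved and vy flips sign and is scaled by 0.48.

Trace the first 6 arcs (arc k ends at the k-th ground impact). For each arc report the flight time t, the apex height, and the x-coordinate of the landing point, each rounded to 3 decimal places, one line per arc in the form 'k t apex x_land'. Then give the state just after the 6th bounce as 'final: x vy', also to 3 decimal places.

Arc 1: start y=2.470, vy=17.320 → t=3.601, apex=17.469, x_land=52.757, impact vy=-18.692
  bounce: vy ← 0.48·18.692 = 8.972
Arc 2: start y=0.000, vy=8.972 → t=1.794, apex=4.025, x_land=79.045, impact vy=-8.972
  bounce: vy ← 0.48·8.972 = 4.307
Arc 3: start y=0.000, vy=4.307 → t=0.861, apex=0.927, x_land=91.664, impact vy=-4.307
  bounce: vy ← 0.48·4.307 = 2.067
Arc 4: start y=0.000, vy=2.067 → t=0.413, apex=0.214, x_land=97.720, impact vy=-2.067
  bounce: vy ← 0.48·2.067 = 0.992
Arc 5: start y=0.000, vy=0.992 → t=0.198, apex=0.049, x_land=100.628, impact vy=-0.992
  bounce: vy ← 0.48·0.992 = 0.476
Arc 6: start y=0.000, vy=0.476 → t=0.095, apex=0.011, x_land=102.023, impact vy=-0.476
  bounce: vy ← 0.48·0.476 = 0.229

1 3.601 17.469 52.757
2 1.794 4.025 79.045
3 0.861 0.927 91.664
4 0.413 0.214 97.720
5 0.198 0.049 100.628
6 0.095 0.011 102.023
final: 102.023 0.229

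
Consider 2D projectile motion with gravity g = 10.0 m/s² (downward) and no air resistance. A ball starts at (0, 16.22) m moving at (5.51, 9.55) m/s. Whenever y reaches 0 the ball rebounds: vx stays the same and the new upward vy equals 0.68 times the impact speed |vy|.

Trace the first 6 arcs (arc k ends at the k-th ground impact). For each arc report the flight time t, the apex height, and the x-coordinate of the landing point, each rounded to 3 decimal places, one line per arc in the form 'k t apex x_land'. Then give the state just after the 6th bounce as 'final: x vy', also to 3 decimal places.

Arc 1: start y=16.220, vy=9.550 → t=2.994, apex=20.780, x_land=16.495, impact vy=-20.386
  bounce: vy ← 0.68·20.386 = 13.863
Arc 2: start y=0.000, vy=13.863 → t=2.773, apex=9.609, x_land=31.772, impact vy=-13.863
  bounce: vy ← 0.68·13.863 = 9.427
Arc 3: start y=0.000, vy=9.427 → t=1.885, apex=4.443, x_land=42.160, impact vy=-9.427
  bounce: vy ← 0.68·9.427 = 6.410
Arc 4: start y=0.000, vy=6.410 → t=1.282, apex=2.054, x_land=49.224, impact vy=-6.410
  bounce: vy ← 0.68·6.410 = 4.359
Arc 5: start y=0.000, vy=4.359 → t=0.872, apex=0.950, x_land=54.027, impact vy=-4.359
  bounce: vy ← 0.68·4.359 = 2.964
Arc 6: start y=0.000, vy=2.964 → t=0.593, apex=0.439, x_land=57.294, impact vy=-2.964
  bounce: vy ← 0.68·2.964 = 2.016

1 2.994 20.780 16.495
2 2.773 9.609 31.772
3 1.885 4.443 42.160
4 1.282 2.054 49.224
5 0.872 0.950 54.027
6 0.593 0.439 57.294
final: 57.294 2.016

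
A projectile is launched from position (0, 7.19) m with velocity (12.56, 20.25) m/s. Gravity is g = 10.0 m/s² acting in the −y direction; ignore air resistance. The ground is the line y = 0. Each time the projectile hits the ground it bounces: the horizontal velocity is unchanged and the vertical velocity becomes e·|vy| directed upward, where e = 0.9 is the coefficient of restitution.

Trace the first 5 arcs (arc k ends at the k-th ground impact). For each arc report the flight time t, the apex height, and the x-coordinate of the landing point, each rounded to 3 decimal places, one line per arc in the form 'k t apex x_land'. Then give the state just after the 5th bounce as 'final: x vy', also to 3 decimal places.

Arc 1: start y=7.190, vy=20.250 → t=4.378, apex=27.693, x_land=54.993, impact vy=-23.534
  bounce: vy ← 0.9·23.534 = 21.181
Arc 2: start y=0.000, vy=21.181 → t=4.236, apex=22.431, x_land=108.199, impact vy=-21.181
  bounce: vy ← 0.9·21.181 = 19.063
Arc 3: start y=0.000, vy=19.063 → t=3.813, apex=18.169, x_land=156.085, impact vy=-19.063
  bounce: vy ← 0.9·19.063 = 17.156
Arc 4: start y=0.000, vy=17.156 → t=3.431, apex=14.717, x_land=199.182, impact vy=-17.156
  bounce: vy ← 0.9·17.156 = 15.441
Arc 5: start y=0.000, vy=15.441 → t=3.088, apex=11.921, x_land=237.970, impact vy=-15.441
  bounce: vy ← 0.9·15.441 = 13.897

1 4.378 27.693 54.993
2 4.236 22.431 108.199
3 3.813 18.169 156.085
4 3.431 14.717 199.182
5 3.088 11.921 237.970
final: 237.970 13.897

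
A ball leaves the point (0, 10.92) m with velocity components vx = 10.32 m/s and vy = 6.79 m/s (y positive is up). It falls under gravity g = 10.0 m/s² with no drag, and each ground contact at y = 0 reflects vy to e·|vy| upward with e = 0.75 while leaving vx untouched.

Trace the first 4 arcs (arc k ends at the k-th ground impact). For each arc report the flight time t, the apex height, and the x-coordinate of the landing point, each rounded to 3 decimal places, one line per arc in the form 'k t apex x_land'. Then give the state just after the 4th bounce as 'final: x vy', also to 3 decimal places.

Arc 1: start y=10.920, vy=6.790 → t=2.305, apex=13.225, x_land=23.791, impact vy=-16.264
  bounce: vy ← 0.75·16.264 = 12.198
Arc 2: start y=0.000, vy=12.198 → t=2.440, apex=7.439, x_land=48.967, impact vy=-12.198
  bounce: vy ← 0.75·12.198 = 9.148
Arc 3: start y=0.000, vy=9.148 → t=1.830, apex=4.185, x_land=67.849, impact vy=-9.148
  bounce: vy ← 0.75·9.148 = 6.861
Arc 4: start y=0.000, vy=6.861 → t=1.372, apex=2.354, x_land=82.011, impact vy=-6.861
  bounce: vy ← 0.75·6.861 = 5.146

1 2.305 13.225 23.791
2 2.440 7.439 48.967
3 1.830 4.185 67.849
4 1.372 2.354 82.011
final: 82.011 5.146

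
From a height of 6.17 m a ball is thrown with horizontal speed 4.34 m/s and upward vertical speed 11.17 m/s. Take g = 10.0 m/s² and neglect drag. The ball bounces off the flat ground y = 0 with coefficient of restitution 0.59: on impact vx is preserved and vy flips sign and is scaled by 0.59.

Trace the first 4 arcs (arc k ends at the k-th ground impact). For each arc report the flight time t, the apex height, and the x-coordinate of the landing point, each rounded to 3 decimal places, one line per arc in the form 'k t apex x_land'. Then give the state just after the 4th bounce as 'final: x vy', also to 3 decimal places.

Arc 1: start y=6.170, vy=11.170 → t=2.692, apex=12.408, x_land=11.685, impact vy=-15.753
  bounce: vy ← 0.59·15.753 = 9.294
Arc 2: start y=0.000, vy=9.294 → t=1.859, apex=4.319, x_land=19.752, impact vy=-9.294
  bounce: vy ← 0.59·9.294 = 5.484
Arc 3: start y=0.000, vy=5.484 → t=1.097, apex=1.504, x_land=24.512, impact vy=-5.484
  bounce: vy ← 0.59·5.484 = 3.235
Arc 4: start y=0.000, vy=3.235 → t=0.647, apex=0.523, x_land=27.321, impact vy=-3.235
  bounce: vy ← 0.59·3.235 = 1.909

1 2.692 12.408 11.685
2 1.859 4.319 19.752
3 1.097 1.504 24.512
4 0.647 0.523 27.321
final: 27.321 1.909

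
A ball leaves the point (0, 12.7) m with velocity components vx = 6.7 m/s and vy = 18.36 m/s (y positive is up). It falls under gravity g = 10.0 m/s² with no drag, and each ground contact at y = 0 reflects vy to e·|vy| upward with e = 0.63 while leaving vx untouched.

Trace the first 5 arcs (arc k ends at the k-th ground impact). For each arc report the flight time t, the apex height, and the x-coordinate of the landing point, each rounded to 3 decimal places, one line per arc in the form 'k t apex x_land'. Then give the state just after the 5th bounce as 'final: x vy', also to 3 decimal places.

Arc 1: start y=12.700, vy=18.360 → t=4.267, apex=29.554, x_land=28.590, impact vy=-24.312
  bounce: vy ← 0.63·24.312 = 15.317
Arc 2: start y=0.000, vy=15.317 → t=3.063, apex=11.730, x_land=49.115, impact vy=-15.317
  bounce: vy ← 0.63·15.317 = 9.650
Arc 3: start y=0.000, vy=9.650 → t=1.930, apex=4.656, x_land=62.045, impact vy=-9.650
  bounce: vy ← 0.63·9.650 = 6.079
Arc 4: start y=0.000, vy=6.079 → t=1.216, apex=1.848, x_land=70.192, impact vy=-6.079
  bounce: vy ← 0.63·6.079 = 3.830
Arc 5: start y=0.000, vy=3.830 → t=0.766, apex=0.733, x_land=75.324, impact vy=-3.830
  bounce: vy ← 0.63·3.830 = 2.413

1 4.267 29.554 28.590
2 3.063 11.730 49.115
3 1.930 4.656 62.045
4 1.216 1.848 70.192
5 0.766 0.733 75.324
final: 75.324 2.413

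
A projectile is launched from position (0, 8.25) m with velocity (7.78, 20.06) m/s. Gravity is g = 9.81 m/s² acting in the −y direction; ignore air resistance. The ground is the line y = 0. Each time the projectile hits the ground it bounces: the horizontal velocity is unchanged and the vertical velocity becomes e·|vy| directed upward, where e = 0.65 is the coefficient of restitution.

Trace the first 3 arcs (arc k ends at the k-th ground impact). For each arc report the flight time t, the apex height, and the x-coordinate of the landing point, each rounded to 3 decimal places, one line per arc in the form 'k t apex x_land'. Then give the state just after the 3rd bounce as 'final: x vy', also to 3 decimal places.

1 4.466 28.760 34.748
2 3.148 12.151 59.238
3 2.046 5.134 75.157
final: 75.157 6.524

Arc 1: start y=8.250, vy=20.060 → t=4.466, apex=28.760, x_land=34.748, impact vy=-23.754
  bounce: vy ← 0.65·23.754 = 15.440
Arc 2: start y=0.000, vy=15.440 → t=3.148, apex=12.151, x_land=59.238, impact vy=-15.440
  bounce: vy ← 0.65·15.440 = 10.036
Arc 3: start y=0.000, vy=10.036 → t=2.046, apex=5.134, x_land=75.157, impact vy=-10.036
  bounce: vy ← 0.65·10.036 = 6.524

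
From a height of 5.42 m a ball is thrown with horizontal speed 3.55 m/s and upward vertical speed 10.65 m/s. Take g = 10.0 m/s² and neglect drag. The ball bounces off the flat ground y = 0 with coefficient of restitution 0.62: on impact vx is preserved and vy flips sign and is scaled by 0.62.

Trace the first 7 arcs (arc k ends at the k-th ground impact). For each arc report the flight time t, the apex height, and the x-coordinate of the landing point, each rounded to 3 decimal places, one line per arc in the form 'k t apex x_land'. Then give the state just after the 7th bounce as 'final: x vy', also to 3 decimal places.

Arc 1: start y=5.420, vy=10.650 → t=2.554, apex=11.091, x_land=9.068, impact vy=-14.894
  bounce: vy ← 0.62·14.894 = 9.234
Arc 2: start y=0.000, vy=9.234 → t=1.847, apex=4.263, x_land=15.624, impact vy=-9.234
  bounce: vy ← 0.62·9.234 = 5.725
Arc 3: start y=0.000, vy=5.725 → t=1.145, apex=1.639, x_land=19.689, impact vy=-5.725
  bounce: vy ← 0.62·5.725 = 3.550
Arc 4: start y=0.000, vy=3.550 → t=0.710, apex=0.630, x_land=22.209, impact vy=-3.550
  bounce: vy ← 0.62·3.550 = 2.201
Arc 5: start y=0.000, vy=2.201 → t=0.440, apex=0.242, x_land=23.772, impact vy=-2.201
  bounce: vy ← 0.62·2.201 = 1.364
Arc 6: start y=0.000, vy=1.364 → t=0.273, apex=0.093, x_land=24.741, impact vy=-1.364
  bounce: vy ← 0.62·1.364 = 0.846
Arc 7: start y=0.000, vy=0.846 → t=0.169, apex=0.036, x_land=25.341, impact vy=-0.846
  bounce: vy ← 0.62·0.846 = 0.524

1 2.554 11.091 9.068
2 1.847 4.263 15.624
3 1.145 1.639 19.689
4 0.710 0.630 22.209
5 0.440 0.242 23.772
6 0.273 0.093 24.741
7 0.169 0.036 25.341
final: 25.341 0.524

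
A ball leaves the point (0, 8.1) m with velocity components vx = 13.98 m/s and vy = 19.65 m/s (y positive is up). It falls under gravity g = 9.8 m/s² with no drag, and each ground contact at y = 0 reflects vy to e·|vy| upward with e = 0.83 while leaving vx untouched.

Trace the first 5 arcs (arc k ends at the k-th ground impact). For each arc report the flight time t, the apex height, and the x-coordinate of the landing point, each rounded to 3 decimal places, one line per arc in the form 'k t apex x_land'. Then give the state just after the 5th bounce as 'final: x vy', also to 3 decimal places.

1 4.387 27.800 61.330
2 3.954 19.152 116.607
3 3.282 13.193 162.486
4 2.724 9.089 200.566
5 2.261 6.261 232.173
final: 232.173 9.195

Arc 1: start y=8.100, vy=19.650 → t=4.387, apex=27.800, x_land=61.330, impact vy=-23.343
  bounce: vy ← 0.83·23.343 = 19.374
Arc 2: start y=0.000, vy=19.374 → t=3.954, apex=19.152, x_land=116.607, impact vy=-19.374
  bounce: vy ← 0.83·19.374 = 16.081
Arc 3: start y=0.000, vy=16.081 → t=3.282, apex=13.193, x_land=162.486, impact vy=-16.081
  bounce: vy ← 0.83·16.081 = 13.347
Arc 4: start y=0.000, vy=13.347 → t=2.724, apex=9.089, x_land=200.566, impact vy=-13.347
  bounce: vy ← 0.83·13.347 = 11.078
Arc 5: start y=0.000, vy=11.078 → t=2.261, apex=6.261, x_land=232.173, impact vy=-11.078
  bounce: vy ← 0.83·11.078 = 9.195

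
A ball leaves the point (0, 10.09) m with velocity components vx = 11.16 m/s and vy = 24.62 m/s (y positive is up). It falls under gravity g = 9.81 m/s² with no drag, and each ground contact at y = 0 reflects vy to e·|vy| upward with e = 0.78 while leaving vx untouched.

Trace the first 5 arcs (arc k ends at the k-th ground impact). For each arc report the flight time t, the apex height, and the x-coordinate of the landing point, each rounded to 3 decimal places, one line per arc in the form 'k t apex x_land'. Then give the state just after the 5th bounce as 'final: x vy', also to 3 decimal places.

Arc 1: start y=10.090, vy=24.620 → t=5.400, apex=40.984, x_land=60.267, impact vy=-28.357
  bounce: vy ← 0.78·28.357 = 22.118
Arc 2: start y=0.000, vy=22.118 → t=4.509, apex=24.935, x_land=110.592, impact vy=-22.118
  bounce: vy ← 0.78·22.118 = 17.252
Arc 3: start y=0.000, vy=17.252 → t=3.517, apex=15.170, x_land=149.844, impact vy=-17.252
  bounce: vy ← 0.78·17.252 = 13.457
Arc 4: start y=0.000, vy=13.457 → t=2.743, apex=9.230, x_land=180.462, impact vy=-13.457
  bounce: vy ← 0.78·13.457 = 10.496
Arc 5: start y=0.000, vy=10.496 → t=2.140, apex=5.615, x_land=204.343, impact vy=-10.496
  bounce: vy ← 0.78·10.496 = 8.187

1 5.400 40.984 60.267
2 4.509 24.935 110.592
3 3.517 15.170 149.844
4 2.743 9.230 180.462
5 2.140 5.615 204.343
final: 204.343 8.187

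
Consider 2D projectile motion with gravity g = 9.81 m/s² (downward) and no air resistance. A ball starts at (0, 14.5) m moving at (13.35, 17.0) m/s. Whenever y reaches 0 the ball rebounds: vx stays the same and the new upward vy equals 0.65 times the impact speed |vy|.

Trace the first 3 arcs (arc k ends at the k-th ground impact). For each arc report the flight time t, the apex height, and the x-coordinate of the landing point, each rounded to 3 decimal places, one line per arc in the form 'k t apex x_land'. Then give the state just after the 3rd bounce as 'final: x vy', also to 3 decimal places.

1 4.174 29.230 55.724
2 3.173 12.350 98.090
3 2.063 5.218 125.628
final: 125.628 6.577

Arc 1: start y=14.500, vy=17.000 → t=4.174, apex=29.230, x_land=55.724, impact vy=-23.948
  bounce: vy ← 0.65·23.948 = 15.566
Arc 2: start y=0.000, vy=15.566 → t=3.173, apex=12.350, x_land=98.090, impact vy=-15.566
  bounce: vy ← 0.65·15.566 = 10.118
Arc 3: start y=0.000, vy=10.118 → t=2.063, apex=5.218, x_land=125.628, impact vy=-10.118
  bounce: vy ← 0.65·10.118 = 6.577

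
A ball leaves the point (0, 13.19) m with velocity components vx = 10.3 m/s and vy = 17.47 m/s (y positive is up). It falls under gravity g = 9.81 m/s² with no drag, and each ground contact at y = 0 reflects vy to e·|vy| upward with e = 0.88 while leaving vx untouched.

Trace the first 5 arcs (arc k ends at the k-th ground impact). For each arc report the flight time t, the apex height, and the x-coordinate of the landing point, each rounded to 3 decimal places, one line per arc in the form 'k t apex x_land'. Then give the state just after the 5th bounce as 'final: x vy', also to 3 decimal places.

Arc 1: start y=13.190, vy=17.470 → t=4.202, apex=28.746, x_land=43.277, impact vy=-23.748
  bounce: vy ← 0.88·23.748 = 20.899
Arc 2: start y=0.000, vy=20.899 → t=4.261, apex=22.261, x_land=87.162, impact vy=-20.899
  bounce: vy ← 0.88·20.899 = 18.391
Arc 3: start y=0.000, vy=18.391 → t=3.749, apex=17.239, x_land=125.781, impact vy=-18.391
  bounce: vy ← 0.88·18.391 = 16.184
Arc 4: start y=0.000, vy=16.184 → t=3.299, apex=13.350, x_land=159.766, impact vy=-16.184
  bounce: vy ← 0.88·16.184 = 14.242
Arc 5: start y=0.000, vy=14.242 → t=2.904, apex=10.338, x_land=189.672, impact vy=-14.242
  bounce: vy ← 0.88·14.242 = 12.533

1 4.202 28.746 43.277
2 4.261 22.261 87.162
3 3.749 17.239 125.781
4 3.299 13.350 159.766
5 2.904 10.338 189.672
final: 189.672 12.533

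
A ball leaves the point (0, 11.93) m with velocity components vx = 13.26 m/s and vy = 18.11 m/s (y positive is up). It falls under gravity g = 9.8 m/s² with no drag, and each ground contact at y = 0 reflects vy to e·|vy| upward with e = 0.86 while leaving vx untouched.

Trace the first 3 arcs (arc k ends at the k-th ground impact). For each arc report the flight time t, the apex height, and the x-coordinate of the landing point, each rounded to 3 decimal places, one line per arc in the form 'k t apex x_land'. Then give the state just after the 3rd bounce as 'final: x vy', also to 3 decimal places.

1 4.267 28.663 56.575
2 4.160 21.199 111.736
3 3.578 15.679 159.175
final: 159.175 15.076

Arc 1: start y=11.930, vy=18.110 → t=4.267, apex=28.663, x_land=56.575, impact vy=-23.702
  bounce: vy ← 0.86·23.702 = 20.384
Arc 2: start y=0.000, vy=20.384 → t=4.160, apex=21.199, x_land=111.736, impact vy=-20.384
  bounce: vy ← 0.86·20.384 = 17.530
Arc 3: start y=0.000, vy=17.530 → t=3.578, apex=15.679, x_land=159.175, impact vy=-17.530
  bounce: vy ← 0.86·17.530 = 15.076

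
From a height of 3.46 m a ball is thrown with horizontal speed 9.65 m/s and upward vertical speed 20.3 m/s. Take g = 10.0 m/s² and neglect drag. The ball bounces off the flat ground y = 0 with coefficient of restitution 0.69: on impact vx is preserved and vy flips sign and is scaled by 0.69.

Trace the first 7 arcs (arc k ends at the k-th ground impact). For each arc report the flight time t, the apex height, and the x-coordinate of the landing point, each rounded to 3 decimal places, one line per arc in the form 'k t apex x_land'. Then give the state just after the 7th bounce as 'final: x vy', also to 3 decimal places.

1 4.224 24.065 40.760
2 3.027 11.457 69.975
3 2.089 5.455 90.134
4 1.441 2.597 104.043
5 0.995 1.236 113.641
6 0.686 0.589 120.263
7 0.474 0.280 124.832
final: 124.832 1.634

Arc 1: start y=3.460, vy=20.300 → t=4.224, apex=24.065, x_land=40.760, impact vy=-21.938
  bounce: vy ← 0.69·21.938 = 15.137
Arc 2: start y=0.000, vy=15.137 → t=3.027, apex=11.457, x_land=69.975, impact vy=-15.137
  bounce: vy ← 0.69·15.137 = 10.445
Arc 3: start y=0.000, vy=10.445 → t=2.089, apex=5.455, x_land=90.134, impact vy=-10.445
  bounce: vy ← 0.69·10.445 = 7.207
Arc 4: start y=0.000, vy=7.207 → t=1.441, apex=2.597, x_land=104.043, impact vy=-7.207
  bounce: vy ← 0.69·7.207 = 4.973
Arc 5: start y=0.000, vy=4.973 → t=0.995, apex=1.236, x_land=113.641, impact vy=-4.973
  bounce: vy ← 0.69·4.973 = 3.431
Arc 6: start y=0.000, vy=3.431 → t=0.686, apex=0.589, x_land=120.263, impact vy=-3.431
  bounce: vy ← 0.69·3.431 = 2.368
Arc 7: start y=0.000, vy=2.368 → t=0.474, apex=0.280, x_land=124.832, impact vy=-2.368
  bounce: vy ← 0.69·2.368 = 1.634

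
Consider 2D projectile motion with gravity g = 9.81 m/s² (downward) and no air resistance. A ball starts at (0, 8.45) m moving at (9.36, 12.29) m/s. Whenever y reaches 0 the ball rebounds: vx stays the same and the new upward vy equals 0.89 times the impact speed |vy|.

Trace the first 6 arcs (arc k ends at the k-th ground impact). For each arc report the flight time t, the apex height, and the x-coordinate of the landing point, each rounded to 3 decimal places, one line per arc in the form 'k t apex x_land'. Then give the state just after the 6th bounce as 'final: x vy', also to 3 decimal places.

Arc 1: start y=8.450, vy=12.290 → t=3.067, apex=16.148, x_land=28.710, impact vy=-17.800
  bounce: vy ← 0.89·17.800 = 15.842
Arc 2: start y=0.000, vy=15.842 → t=3.230, apex=12.791, x_land=58.940, impact vy=-15.842
  bounce: vy ← 0.89·15.842 = 14.099
Arc 3: start y=0.000, vy=14.099 → t=2.874, apex=10.132, x_land=85.845, impact vy=-14.099
  bounce: vy ← 0.89·14.099 = 12.548
Arc 4: start y=0.000, vy=12.548 → t=2.558, apex=8.025, x_land=109.790, impact vy=-12.548
  bounce: vy ← 0.89·12.548 = 11.168
Arc 5: start y=0.000, vy=11.168 → t=2.277, apex=6.357, x_land=131.102, impact vy=-11.168
  bounce: vy ← 0.89·11.168 = 9.940
Arc 6: start y=0.000, vy=9.940 → t=2.026, apex=5.035, x_land=150.069, impact vy=-9.940
  bounce: vy ← 0.89·9.940 = 8.846

1 3.067 16.148 28.710
2 3.230 12.791 58.940
3 2.874 10.132 85.845
4 2.558 8.025 109.790
5 2.277 6.357 131.102
6 2.026 5.035 150.069
final: 150.069 8.846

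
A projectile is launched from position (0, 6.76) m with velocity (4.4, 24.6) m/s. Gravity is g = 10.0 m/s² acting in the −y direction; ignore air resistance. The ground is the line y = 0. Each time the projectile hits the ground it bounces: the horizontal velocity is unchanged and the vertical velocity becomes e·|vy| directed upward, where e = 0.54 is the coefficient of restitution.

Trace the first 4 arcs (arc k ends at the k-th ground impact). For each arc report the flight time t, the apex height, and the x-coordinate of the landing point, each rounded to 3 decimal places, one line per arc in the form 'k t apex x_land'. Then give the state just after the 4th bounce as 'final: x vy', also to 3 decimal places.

1 5.181 37.018 22.796
2 2.939 10.794 35.726
3 1.587 3.148 42.708
4 0.857 0.918 46.479
final: 46.479 2.314

Arc 1: start y=6.760, vy=24.600 → t=5.181, apex=37.018, x_land=22.796, impact vy=-27.210
  bounce: vy ← 0.54·27.210 = 14.693
Arc 2: start y=0.000, vy=14.693 → t=2.939, apex=10.794, x_land=35.726, impact vy=-14.693
  bounce: vy ← 0.54·14.693 = 7.934
Arc 3: start y=0.000, vy=7.934 → t=1.587, apex=3.148, x_land=42.708, impact vy=-7.934
  bounce: vy ← 0.54·7.934 = 4.285
Arc 4: start y=0.000, vy=4.285 → t=0.857, apex=0.918, x_land=46.479, impact vy=-4.285
  bounce: vy ← 0.54·4.285 = 2.314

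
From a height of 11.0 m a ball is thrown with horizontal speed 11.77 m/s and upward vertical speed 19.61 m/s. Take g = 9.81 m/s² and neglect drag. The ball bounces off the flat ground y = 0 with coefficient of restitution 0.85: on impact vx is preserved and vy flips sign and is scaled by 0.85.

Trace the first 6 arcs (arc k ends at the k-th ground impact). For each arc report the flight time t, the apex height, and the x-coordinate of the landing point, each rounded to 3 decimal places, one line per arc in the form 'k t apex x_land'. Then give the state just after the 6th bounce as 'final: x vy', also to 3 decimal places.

1 4.497 30.600 52.926
2 4.246 22.109 102.903
3 3.609 15.973 145.383
4 3.068 11.541 181.491
5 2.608 8.338 212.183
6 2.216 6.024 238.271
final: 238.271 9.241

Arc 1: start y=11.000, vy=19.610 → t=4.497, apex=30.600, x_land=52.926, impact vy=-24.502
  bounce: vy ← 0.85·24.502 = 20.827
Arc 2: start y=0.000, vy=20.827 → t=4.246, apex=22.109, x_land=102.903, impact vy=-20.827
  bounce: vy ← 0.85·20.827 = 17.703
Arc 3: start y=0.000, vy=17.703 → t=3.609, apex=15.973, x_land=145.383, impact vy=-17.703
  bounce: vy ← 0.85·17.703 = 15.048
Arc 4: start y=0.000, vy=15.048 → t=3.068, apex=11.541, x_land=181.491, impact vy=-15.048
  bounce: vy ← 0.85·15.048 = 12.790
Arc 5: start y=0.000, vy=12.790 → t=2.608, apex=8.338, x_land=212.183, impact vy=-12.790
  bounce: vy ← 0.85·12.790 = 10.872
Arc 6: start y=0.000, vy=10.872 → t=2.216, apex=6.024, x_land=238.271, impact vy=-10.872
  bounce: vy ← 0.85·10.872 = 9.241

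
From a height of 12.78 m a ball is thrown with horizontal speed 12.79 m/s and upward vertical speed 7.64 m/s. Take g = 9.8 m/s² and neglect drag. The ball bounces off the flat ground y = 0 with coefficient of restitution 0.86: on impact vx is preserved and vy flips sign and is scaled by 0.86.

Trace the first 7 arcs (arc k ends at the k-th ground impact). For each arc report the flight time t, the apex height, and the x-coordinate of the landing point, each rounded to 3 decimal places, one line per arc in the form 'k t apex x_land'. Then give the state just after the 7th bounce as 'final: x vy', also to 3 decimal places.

Arc 1: start y=12.780, vy=7.640 → t=2.573, apex=15.758, x_land=32.907, impact vy=-17.574
  bounce: vy ← 0.86·17.574 = 15.114
Arc 2: start y=0.000, vy=15.114 → t=3.084, apex=11.655, x_land=72.358, impact vy=-15.114
  bounce: vy ← 0.86·15.114 = 12.998
Arc 3: start y=0.000, vy=12.998 → t=2.653, apex=8.620, x_land=106.285, impact vy=-12.998
  bounce: vy ← 0.86·12.998 = 11.178
Arc 4: start y=0.000, vy=11.178 → t=2.281, apex=6.375, x_land=135.463, impact vy=-11.178
  bounce: vy ← 0.86·11.178 = 9.613
Arc 5: start y=0.000, vy=9.613 → t=1.962, apex=4.715, x_land=160.555, impact vy=-9.613
  bounce: vy ← 0.86·9.613 = 8.267
Arc 6: start y=0.000, vy=8.267 → t=1.687, apex=3.487, x_land=182.135, impact vy=-8.267
  bounce: vy ← 0.86·8.267 = 7.110
Arc 7: start y=0.000, vy=7.110 → t=1.451, apex=2.579, x_land=200.694, impact vy=-7.110
  bounce: vy ← 0.86·7.110 = 6.115

1 2.573 15.758 32.907
2 3.084 11.655 72.358
3 2.653 8.620 106.285
4 2.281 6.375 135.463
5 1.962 4.715 160.555
6 1.687 3.487 182.135
7 1.451 2.579 200.694
final: 200.694 6.115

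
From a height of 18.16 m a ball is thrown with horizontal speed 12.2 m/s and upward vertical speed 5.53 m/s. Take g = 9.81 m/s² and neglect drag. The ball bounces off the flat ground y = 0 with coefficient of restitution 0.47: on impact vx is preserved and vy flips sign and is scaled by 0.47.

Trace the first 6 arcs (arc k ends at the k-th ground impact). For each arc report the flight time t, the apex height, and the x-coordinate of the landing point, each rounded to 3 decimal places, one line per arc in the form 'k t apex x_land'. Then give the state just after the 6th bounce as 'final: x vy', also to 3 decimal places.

Arc 1: start y=18.160, vy=5.530 → t=2.569, apex=19.719, x_land=31.339, impact vy=-19.669
  bounce: vy ← 0.47·19.669 = 9.245
Arc 2: start y=0.000, vy=9.245 → t=1.885, apex=4.356, x_land=54.332, impact vy=-9.245
  bounce: vy ← 0.47·9.245 = 4.345
Arc 3: start y=0.000, vy=4.345 → t=0.886, apex=0.962, x_land=65.139, impact vy=-4.345
  bounce: vy ← 0.47·4.345 = 2.042
Arc 4: start y=0.000, vy=2.042 → t=0.416, apex=0.213, x_land=70.218, impact vy=-2.042
  bounce: vy ← 0.47·2.042 = 0.960
Arc 5: start y=0.000, vy=0.960 → t=0.196, apex=0.047, x_land=72.606, impact vy=-0.960
  bounce: vy ← 0.47·0.960 = 0.451
Arc 6: start y=0.000, vy=0.451 → t=0.092, apex=0.010, x_land=73.728, impact vy=-0.451
  bounce: vy ← 0.47·0.451 = 0.212

1 2.569 19.719 31.339
2 1.885 4.356 54.332
3 0.886 0.962 65.139
4 0.416 0.213 70.218
5 0.196 0.047 72.606
6 0.092 0.010 73.728
final: 73.728 0.212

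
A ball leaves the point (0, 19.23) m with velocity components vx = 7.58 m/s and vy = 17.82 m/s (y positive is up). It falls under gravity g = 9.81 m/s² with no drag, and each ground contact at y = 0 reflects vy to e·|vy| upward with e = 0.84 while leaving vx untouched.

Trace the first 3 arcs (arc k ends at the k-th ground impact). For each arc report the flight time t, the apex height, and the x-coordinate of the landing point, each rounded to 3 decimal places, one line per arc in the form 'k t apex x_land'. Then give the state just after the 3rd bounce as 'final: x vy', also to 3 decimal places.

1 4.504 35.415 34.137
2 4.514 24.989 68.355
3 3.792 17.632 97.098
final: 97.098 15.624

Arc 1: start y=19.230, vy=17.820 → t=4.504, apex=35.415, x_land=34.137, impact vy=-26.360
  bounce: vy ← 0.84·26.360 = 22.142
Arc 2: start y=0.000, vy=22.142 → t=4.514, apex=24.989, x_land=68.355, impact vy=-22.142
  bounce: vy ← 0.84·22.142 = 18.600
Arc 3: start y=0.000, vy=18.600 → t=3.792, apex=17.632, x_land=97.098, impact vy=-18.600
  bounce: vy ← 0.84·18.600 = 15.624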